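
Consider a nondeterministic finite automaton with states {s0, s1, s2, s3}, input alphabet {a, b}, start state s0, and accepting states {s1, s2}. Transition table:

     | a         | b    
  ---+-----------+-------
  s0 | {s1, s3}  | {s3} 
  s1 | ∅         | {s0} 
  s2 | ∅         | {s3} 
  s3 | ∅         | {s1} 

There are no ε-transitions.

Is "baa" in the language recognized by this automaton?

Start in {s0}.
Read 'b': {s0} → {s3}.
Read 'a': {s3} → ∅.
The set is empty and remains empty for the remaining 1 symbol.
The final set ∅ contains no accepting state.

No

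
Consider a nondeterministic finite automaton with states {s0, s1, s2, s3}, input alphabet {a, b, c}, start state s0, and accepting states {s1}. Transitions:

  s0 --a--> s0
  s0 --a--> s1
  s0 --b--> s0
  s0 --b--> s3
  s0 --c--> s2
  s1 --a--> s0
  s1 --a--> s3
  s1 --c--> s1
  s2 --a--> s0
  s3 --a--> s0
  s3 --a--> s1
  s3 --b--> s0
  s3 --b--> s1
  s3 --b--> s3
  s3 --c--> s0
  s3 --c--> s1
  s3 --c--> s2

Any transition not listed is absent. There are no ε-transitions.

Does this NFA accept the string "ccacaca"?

No

Start in {s0}.
Read 'c': s0→{s2}; now {s2}.
Read 'c': s2→∅; now ∅.
The set is empty and remains empty for the remaining 5 symbols.
The final set ∅ contains no accepting state.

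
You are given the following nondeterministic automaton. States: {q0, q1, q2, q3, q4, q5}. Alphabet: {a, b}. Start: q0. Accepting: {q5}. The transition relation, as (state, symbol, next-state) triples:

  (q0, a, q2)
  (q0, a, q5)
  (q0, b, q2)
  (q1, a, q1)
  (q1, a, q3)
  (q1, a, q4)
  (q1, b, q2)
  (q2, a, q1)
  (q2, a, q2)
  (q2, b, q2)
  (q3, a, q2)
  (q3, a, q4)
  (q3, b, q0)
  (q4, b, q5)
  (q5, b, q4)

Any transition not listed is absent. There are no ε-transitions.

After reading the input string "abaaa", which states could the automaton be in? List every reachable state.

{q1, q2, q3, q4}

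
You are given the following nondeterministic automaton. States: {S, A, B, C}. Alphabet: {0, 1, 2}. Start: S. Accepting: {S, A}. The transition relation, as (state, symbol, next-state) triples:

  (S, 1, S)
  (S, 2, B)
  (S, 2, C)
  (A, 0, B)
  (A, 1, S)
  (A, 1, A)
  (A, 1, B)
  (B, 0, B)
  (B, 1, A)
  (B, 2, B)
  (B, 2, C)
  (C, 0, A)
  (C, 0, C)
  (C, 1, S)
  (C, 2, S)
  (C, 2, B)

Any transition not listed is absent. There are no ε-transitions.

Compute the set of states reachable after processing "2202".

Start in {S}.
Read '2': S→{B, C}; now {B, C}.
Read '2': B→{B, C}, C→{S, B}; now {S, B, C}.
Read '0': S→∅, B→{B}, C→{A, C}; now {A, B, C}.
Read '2': A→∅, B→{B, C}, C→{S, B}; now {S, B, C}.

{S, B, C}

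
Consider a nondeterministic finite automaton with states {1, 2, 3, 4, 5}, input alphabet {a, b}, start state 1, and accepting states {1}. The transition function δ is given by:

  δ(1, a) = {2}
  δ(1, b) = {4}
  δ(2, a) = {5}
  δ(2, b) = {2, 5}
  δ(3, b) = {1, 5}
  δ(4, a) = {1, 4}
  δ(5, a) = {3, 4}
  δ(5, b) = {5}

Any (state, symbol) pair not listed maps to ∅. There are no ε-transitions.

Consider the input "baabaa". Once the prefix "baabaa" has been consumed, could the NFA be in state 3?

Yes

Start in {1}.
Read 'b': 1→{4}; now {4}.
Read 'a': 4→{1, 4}; now {1, 4}.
Read 'a': 1→{2}, 4→{1, 4}; now {1, 2, 4}.
Read 'b': 1→{4}, 2→{2, 5}, 4→∅; now {2, 4, 5}.
Read 'a': 2→{5}, 4→{1, 4}, 5→{3, 4}; now {1, 3, 4, 5}.
Read 'a': 1→{2}, 3→∅, 4→{1, 4}, 5→{3, 4}; now {1, 2, 3, 4}.
State 3 is in {1, 2, 3, 4}.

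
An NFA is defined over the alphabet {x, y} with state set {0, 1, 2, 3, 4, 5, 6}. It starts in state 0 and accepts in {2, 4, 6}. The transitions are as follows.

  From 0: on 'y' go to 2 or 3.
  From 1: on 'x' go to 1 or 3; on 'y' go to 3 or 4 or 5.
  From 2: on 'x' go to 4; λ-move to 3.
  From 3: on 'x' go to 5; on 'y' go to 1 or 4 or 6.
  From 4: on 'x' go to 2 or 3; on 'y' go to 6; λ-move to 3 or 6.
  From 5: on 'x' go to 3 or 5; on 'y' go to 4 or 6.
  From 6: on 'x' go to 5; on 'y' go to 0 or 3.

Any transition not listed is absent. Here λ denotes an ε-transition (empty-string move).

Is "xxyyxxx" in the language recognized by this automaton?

No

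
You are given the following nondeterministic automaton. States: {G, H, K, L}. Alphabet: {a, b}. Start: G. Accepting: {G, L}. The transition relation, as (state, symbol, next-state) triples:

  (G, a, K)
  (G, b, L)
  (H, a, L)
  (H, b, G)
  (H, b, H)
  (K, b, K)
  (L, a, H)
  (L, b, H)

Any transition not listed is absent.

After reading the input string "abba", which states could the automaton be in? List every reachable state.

∅

Start in {G}.
Read 'a': {G} → {K}.
Read 'b': {K} → {K}.
Read 'b': {K} → {K}.
Read 'a': {K} → ∅.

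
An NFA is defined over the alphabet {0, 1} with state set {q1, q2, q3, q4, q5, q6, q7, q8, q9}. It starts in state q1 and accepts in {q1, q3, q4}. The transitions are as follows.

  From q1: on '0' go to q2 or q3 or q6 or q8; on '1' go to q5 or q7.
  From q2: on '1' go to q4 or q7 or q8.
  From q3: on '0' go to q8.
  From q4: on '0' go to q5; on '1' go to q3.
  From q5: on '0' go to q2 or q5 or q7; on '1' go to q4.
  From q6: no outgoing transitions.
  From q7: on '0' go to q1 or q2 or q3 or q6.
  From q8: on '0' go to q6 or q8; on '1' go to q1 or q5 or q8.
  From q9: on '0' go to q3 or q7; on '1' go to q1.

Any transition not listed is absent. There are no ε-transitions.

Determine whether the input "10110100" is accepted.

Start in {q1}.
Read '1': {q1} → {q5, q7}.
Read '0': {q5, q7} → {q1, q2, q3, q5, q6, q7}.
Read '1': {q1, q2, q3, q5, q6, q7} → {q4, q5, q7, q8}.
Read '1': {q4, q5, q7, q8} → {q1, q3, q4, q5, q8}.
Read '0': {q1, q3, q4, q5, q8} → {q2, q3, q5, q6, q7, q8}.
Read '1': {q2, q3, q5, q6, q7, q8} → {q1, q4, q5, q7, q8}.
Read '0': {q1, q4, q5, q7, q8} → {q1, q2, q3, q5, q6, q7, q8}.
Read '0': {q1, q2, q3, q5, q6, q7, q8} → {q1, q2, q3, q5, q6, q7, q8}.
The final set {q1, q2, q3, q5, q6, q7, q8} contains the accepting states q1, q3.

Yes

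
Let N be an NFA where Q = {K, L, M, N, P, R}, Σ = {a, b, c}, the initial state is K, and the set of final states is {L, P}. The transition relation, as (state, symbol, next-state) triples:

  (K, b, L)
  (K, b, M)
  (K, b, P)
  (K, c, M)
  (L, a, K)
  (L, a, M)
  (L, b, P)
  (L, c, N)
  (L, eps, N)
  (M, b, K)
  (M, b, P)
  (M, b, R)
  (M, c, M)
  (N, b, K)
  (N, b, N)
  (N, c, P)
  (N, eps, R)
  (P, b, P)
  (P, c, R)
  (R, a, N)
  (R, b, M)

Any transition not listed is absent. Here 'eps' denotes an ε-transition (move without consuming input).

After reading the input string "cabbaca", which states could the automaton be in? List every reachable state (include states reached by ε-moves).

Start in {K}.
Read 'c': K→{M}; now {M}.
Read 'a': M→∅; now ∅.
The set is empty and remains empty for the remaining 5 symbols.

∅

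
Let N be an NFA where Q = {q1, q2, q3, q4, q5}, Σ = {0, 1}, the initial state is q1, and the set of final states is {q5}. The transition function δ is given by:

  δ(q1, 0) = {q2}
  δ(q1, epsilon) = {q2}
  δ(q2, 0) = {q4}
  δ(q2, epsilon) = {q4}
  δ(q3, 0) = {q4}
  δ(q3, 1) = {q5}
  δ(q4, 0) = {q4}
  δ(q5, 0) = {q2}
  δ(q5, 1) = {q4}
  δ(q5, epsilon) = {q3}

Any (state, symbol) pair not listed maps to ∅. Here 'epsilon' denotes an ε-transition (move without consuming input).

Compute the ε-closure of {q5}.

{q3, q5}

Begin with {q5}.
ε-move q5 → q3; add q3.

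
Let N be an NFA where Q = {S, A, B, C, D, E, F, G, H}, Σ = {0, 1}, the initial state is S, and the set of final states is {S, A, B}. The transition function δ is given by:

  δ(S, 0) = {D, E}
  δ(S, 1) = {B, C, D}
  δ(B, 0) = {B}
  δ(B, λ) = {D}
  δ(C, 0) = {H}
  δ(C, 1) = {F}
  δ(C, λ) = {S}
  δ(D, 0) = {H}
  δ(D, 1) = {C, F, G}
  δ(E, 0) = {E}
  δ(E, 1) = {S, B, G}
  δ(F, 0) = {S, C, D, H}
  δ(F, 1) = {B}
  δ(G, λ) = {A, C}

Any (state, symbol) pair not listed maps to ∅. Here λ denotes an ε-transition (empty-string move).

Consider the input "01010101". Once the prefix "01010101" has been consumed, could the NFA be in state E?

Start in {S}.
Read '0': {S} → {D, E}.
Read '1': {D, E} → {S, A, B, C, D, F, G}.
Read '0': {S, A, B, C, D, F, G} → {S, B, C, D, E, H}.
Read '1': {S, B, C, D, E, H} → {S, A, B, C, D, F, G}.
Read '0': {S, A, B, C, D, F, G} → {S, B, C, D, E, H}.
Read '1': {S, B, C, D, E, H} → {S, A, B, C, D, F, G}.
Read '0': {S, A, B, C, D, F, G} → {S, B, C, D, E, H}.
Read '1': {S, B, C, D, E, H} → {S, A, B, C, D, F, G}.
State E is not in {S, A, B, C, D, F, G}.

No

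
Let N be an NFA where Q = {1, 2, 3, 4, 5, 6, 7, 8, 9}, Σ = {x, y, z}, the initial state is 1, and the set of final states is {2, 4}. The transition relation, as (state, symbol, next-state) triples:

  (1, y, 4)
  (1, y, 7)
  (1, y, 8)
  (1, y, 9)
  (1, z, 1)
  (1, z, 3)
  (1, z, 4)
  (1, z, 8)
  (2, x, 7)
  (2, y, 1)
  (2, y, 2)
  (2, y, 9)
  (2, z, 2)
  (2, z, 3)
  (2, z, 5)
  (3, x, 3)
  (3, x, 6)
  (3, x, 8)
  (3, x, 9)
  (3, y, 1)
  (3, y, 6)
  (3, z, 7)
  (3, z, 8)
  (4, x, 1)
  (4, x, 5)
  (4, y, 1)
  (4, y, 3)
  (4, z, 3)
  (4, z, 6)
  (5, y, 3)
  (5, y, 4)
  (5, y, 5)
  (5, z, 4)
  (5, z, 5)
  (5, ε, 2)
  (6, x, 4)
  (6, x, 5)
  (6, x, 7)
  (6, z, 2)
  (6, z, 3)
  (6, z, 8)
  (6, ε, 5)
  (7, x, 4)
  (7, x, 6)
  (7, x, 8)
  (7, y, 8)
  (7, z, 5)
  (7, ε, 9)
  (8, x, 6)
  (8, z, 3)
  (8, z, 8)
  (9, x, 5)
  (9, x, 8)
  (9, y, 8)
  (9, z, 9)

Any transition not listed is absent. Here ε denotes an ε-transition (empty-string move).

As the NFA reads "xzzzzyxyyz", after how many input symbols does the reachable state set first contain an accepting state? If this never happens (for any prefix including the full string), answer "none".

none

Start in {1}.
Read 'x': {1} → ∅.
The set is empty and remains empty for the remaining 9 symbols.
No reachable set along the way intersects F.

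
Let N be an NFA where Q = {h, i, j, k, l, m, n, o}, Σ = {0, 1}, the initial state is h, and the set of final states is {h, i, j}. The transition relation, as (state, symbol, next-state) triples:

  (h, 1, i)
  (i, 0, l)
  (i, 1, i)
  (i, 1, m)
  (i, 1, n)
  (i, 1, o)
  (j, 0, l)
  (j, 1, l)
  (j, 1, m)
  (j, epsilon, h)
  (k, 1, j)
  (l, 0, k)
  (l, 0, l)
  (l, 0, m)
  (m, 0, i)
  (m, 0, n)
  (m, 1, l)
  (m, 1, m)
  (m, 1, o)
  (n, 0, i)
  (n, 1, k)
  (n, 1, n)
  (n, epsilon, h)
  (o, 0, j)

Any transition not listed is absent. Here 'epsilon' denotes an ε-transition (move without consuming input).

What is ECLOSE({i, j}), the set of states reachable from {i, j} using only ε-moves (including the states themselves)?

{h, i, j}

Begin with {i, j}.
ε-move j → h; add h.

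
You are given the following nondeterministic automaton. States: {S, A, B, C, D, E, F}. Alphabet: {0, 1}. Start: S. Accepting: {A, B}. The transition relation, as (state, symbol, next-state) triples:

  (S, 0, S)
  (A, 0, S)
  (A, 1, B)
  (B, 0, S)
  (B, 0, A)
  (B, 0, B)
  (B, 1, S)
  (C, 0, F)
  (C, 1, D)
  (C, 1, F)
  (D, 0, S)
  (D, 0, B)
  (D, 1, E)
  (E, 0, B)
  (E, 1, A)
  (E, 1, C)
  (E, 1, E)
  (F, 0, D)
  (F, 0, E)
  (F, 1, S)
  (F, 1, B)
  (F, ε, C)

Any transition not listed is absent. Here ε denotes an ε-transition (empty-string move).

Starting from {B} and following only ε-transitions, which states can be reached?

{B}

Begin with {B}.
No ε-moves leave this set, so the closure equals the set itself.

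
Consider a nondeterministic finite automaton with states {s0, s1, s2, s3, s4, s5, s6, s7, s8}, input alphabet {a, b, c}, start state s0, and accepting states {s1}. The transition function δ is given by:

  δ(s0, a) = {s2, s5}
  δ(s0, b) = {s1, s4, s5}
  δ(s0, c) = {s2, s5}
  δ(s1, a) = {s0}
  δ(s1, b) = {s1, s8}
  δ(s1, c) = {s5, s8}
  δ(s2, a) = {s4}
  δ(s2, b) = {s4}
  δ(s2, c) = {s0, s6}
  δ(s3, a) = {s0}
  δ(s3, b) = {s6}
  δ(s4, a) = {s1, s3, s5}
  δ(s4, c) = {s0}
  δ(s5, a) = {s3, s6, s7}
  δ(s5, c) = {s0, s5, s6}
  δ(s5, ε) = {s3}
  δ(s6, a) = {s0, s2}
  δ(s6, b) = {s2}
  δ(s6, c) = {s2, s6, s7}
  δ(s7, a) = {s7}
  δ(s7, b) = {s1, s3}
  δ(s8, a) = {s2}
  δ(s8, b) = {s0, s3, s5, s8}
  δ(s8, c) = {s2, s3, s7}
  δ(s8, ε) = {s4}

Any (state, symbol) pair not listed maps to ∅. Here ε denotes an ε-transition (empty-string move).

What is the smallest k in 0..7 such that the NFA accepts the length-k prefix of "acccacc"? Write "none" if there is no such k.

none

Start in {s0}.
Read 'a': s0→{s2, s5}; union {s2, s5}; ε-closure = {s2, s3, s5}.
Read 'c': s2→{s0, s6}, s3→∅, s5→{s0, s5, s6}; union {s0, s5, s6}; ε-closure = {s0, s3, s5, s6}.
Read 'c': s0→{s2, s5}, s3→∅, s5→{s0, s5, s6}, s6→{s2, s6, s7}; union {s0, s2, s5, s6, s7}; ε-closure = {s0, s2, s3, s5, s6, s7}.
Read 'c': s0→{s2, s5}, s2→{s0, s6}, s3→∅, s5→{s0, s5, s6}, s6→{s2, s6, s7}, s7→∅; union {s0, s2, s5, s6, s7}; ε-closure = {s0, s2, s3, s5, s6, s7}.
Read 'a': s0→{s2, s5}, s2→{s4}, s3→{s0}, s5→{s3, s6, s7}, s6→{s0, s2}, s7→{s7}; now {s0, s2, s3, s4, s5, s6, s7}.
Read 'c': s0→{s2, s5}, s2→{s0, s6}, s3→∅, s4→{s0}, s5→{s0, s5, s6}, s6→{s2, s6, s7}, s7→∅; union {s0, s2, s5, s6, s7}; ε-closure = {s0, s2, s3, s5, s6, s7}.
Read 'c': s0→{s2, s5}, s2→{s0, s6}, s3→∅, s5→{s0, s5, s6}, s6→{s2, s6, s7}, s7→∅; union {s0, s2, s5, s6, s7}; ε-closure = {s0, s2, s3, s5, s6, s7}.
No reachable set along the way intersects F.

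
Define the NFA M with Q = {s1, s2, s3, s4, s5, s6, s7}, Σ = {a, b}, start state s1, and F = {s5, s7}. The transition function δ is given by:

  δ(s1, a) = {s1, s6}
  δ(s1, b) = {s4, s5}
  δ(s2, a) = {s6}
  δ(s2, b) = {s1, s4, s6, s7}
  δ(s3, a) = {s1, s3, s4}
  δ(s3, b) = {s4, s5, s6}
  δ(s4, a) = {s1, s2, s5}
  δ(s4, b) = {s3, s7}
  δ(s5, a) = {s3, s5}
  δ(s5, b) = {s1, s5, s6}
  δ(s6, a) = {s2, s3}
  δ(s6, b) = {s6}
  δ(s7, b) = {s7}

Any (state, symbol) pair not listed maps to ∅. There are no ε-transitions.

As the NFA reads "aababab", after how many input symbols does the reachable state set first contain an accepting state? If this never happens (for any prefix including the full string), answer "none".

Start in {s1}.
Read 'a': {s1} → {s1, s6}.
Read 'a': {s1, s6} → {s1, s2, s3, s6}.
Read 'b': {s1, s2, s3, s6} → {s1, s4, s5, s6, s7}.
None of the earlier sets intersect F, but {s1, s4, s5, s6, s7} does.

3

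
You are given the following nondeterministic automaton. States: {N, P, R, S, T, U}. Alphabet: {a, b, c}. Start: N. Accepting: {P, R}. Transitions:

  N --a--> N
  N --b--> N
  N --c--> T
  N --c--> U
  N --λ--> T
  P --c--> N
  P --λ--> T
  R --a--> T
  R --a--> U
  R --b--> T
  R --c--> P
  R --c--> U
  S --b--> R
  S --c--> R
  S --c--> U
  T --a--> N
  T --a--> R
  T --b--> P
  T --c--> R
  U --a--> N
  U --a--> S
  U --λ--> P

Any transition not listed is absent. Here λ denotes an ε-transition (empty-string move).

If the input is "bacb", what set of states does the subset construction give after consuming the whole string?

{P, T}

Start: ε-closure({N}) = {N, T}.
Read 'b': N→{N}, T→{P}; union {N, P}; ε-closure = {N, P, T}.
Read 'a': N→{N}, P→∅, T→{N, R}; union {N, R}; ε-closure = {N, R, T}.
Read 'c': N→{T, U}, R→{P, U}, T→{R}; now {P, R, T, U}.
Read 'b': P→∅, R→{T}, T→{P}, U→∅; now {P, T}.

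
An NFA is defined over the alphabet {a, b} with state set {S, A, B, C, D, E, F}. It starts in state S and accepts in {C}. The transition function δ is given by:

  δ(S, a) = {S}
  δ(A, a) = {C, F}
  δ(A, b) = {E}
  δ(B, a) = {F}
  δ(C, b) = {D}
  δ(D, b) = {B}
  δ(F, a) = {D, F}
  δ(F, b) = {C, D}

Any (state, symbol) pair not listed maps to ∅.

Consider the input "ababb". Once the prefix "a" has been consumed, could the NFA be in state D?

Start in {S}.
Read 'a': S→{S}; now {S}.
State D is not in {S}.

No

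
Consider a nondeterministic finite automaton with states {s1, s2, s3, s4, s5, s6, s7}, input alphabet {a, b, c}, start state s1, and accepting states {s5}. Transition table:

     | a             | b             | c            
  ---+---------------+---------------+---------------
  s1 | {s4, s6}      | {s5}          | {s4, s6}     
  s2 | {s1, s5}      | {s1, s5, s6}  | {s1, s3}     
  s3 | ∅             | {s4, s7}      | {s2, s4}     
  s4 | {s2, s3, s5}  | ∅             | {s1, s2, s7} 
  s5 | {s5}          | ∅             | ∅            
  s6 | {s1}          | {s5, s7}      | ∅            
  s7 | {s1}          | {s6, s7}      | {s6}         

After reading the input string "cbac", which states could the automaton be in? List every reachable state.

{s4, s6}

Start in {s1}.
Read 'c': s1→{s4, s6}; now {s4, s6}.
Read 'b': s4→∅, s6→{s5, s7}; now {s5, s7}.
Read 'a': s5→{s5}, s7→{s1}; now {s1, s5}.
Read 'c': s1→{s4, s6}, s5→∅; now {s4, s6}.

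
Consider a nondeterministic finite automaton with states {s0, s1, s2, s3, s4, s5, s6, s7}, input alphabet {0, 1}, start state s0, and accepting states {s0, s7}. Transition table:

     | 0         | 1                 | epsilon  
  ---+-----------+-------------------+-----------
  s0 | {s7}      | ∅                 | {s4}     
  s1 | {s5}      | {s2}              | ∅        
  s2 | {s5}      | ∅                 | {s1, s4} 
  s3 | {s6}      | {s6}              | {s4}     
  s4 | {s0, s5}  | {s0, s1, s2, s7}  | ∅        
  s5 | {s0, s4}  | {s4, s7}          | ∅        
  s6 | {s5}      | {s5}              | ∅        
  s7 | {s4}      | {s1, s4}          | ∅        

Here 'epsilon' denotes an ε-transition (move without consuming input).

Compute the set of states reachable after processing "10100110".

Start: ε-closure({s0}) = {s0, s4}.
Read '1': s0→∅, s4→{s0, s1, s2, s7}; union {s0, s1, s2, s7}; ε-closure = {s0, s1, s2, s4, s7}.
Read '0': s0→{s7}, s1→{s5}, s2→{s5}, s4→{s0, s5}, s7→{s4}; now {s0, s4, s5, s7}.
Read '1': s0→∅, s4→{s0, s1, s2, s7}, s5→{s4, s7}, s7→{s1, s4}; now {s0, s1, s2, s4, s7}.
Read '0': s0→{s7}, s1→{s5}, s2→{s5}, s4→{s0, s5}, s7→{s4}; now {s0, s4, s5, s7}.
Read '0': s0→{s7}, s4→{s0, s5}, s5→{s0, s4}, s7→{s4}; now {s0, s4, s5, s7}.
Read '1': s0→∅, s4→{s0, s1, s2, s7}, s5→{s4, s7}, s7→{s1, s4}; now {s0, s1, s2, s4, s7}.
Read '1': s0→∅, s1→{s2}, s2→∅, s4→{s0, s1, s2, s7}, s7→{s1, s4}; now {s0, s1, s2, s4, s7}.
Read '0': s0→{s7}, s1→{s5}, s2→{s5}, s4→{s0, s5}, s7→{s4}; now {s0, s4, s5, s7}.

{s0, s4, s5, s7}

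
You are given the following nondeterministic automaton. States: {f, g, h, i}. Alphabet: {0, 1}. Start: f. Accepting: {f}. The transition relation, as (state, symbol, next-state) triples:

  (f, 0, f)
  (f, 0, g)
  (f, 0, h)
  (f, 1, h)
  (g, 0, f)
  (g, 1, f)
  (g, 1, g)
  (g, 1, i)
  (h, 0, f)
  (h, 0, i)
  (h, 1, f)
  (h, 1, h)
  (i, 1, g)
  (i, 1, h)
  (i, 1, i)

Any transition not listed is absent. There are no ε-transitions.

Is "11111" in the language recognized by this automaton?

Yes

Start in {f}.
Read '1': f→{h}; now {h}.
Read '1': h→{f, h}; now {f, h}.
Read '1': f→{h}, h→{f, h}; now {f, h}.
Read '1': f→{h}, h→{f, h}; now {f, h}.
Read '1': f→{h}, h→{f, h}; now {f, h}.
The final set {f, h} contains the accepting state f.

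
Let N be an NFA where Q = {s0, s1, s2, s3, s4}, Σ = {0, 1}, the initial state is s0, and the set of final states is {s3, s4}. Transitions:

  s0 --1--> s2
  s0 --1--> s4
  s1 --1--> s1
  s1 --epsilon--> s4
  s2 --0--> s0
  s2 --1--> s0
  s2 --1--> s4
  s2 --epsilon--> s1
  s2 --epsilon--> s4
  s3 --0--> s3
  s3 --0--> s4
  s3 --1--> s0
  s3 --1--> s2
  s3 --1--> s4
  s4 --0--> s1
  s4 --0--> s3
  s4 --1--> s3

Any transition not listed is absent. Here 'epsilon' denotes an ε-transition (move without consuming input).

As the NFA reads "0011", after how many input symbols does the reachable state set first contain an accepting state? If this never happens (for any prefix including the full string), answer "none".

Start in {s0}.
Read '0': {s0} → ∅.
The set is empty and remains empty for the remaining 3 symbols.
No reachable set along the way intersects F.

none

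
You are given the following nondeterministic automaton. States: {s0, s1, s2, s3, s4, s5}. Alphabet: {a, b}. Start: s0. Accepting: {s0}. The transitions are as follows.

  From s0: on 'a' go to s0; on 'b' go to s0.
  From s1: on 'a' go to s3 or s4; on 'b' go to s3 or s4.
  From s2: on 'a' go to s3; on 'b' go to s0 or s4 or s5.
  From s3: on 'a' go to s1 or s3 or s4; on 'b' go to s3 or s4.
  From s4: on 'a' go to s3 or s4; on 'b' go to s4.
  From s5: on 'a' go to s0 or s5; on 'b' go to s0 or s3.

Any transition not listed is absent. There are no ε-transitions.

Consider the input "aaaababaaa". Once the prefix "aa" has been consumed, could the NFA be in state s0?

Start in {s0}.
Read 'a': s0→{s0}; now {s0}.
Read 'a': s0→{s0}; now {s0}.
State s0 is in {s0}.

Yes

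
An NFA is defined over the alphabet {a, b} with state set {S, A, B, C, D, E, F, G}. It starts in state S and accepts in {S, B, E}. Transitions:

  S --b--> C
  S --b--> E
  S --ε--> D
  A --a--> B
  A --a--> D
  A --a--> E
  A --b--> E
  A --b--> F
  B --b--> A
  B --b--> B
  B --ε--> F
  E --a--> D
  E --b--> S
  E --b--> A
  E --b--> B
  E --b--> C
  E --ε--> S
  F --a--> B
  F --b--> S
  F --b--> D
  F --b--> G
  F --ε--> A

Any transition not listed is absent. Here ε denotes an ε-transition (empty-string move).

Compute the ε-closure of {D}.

{D}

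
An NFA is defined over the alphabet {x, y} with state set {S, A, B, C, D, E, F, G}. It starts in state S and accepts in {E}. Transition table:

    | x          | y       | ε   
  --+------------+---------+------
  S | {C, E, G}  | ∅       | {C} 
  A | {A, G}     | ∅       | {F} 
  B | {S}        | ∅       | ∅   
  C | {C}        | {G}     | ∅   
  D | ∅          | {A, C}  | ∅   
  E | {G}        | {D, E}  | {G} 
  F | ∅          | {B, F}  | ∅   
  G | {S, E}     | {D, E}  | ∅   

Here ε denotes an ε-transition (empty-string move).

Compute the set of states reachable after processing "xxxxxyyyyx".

Start: ε-closure({S}) = {S, C}.
Read 'x': {S, C} → {C, E, G}.
Read 'x': {C, E, G} → {S, C, E, G}.
Read 'x': {S, C, E, G} → {S, C, E, G}.
Read 'x': {S, C, E, G} → {S, C, E, G}.
Read 'x': {S, C, E, G} → {S, C, E, G}.
Read 'y': {S, C, E, G} → {D, E, G}.
Read 'y': {D, E, G} → {A, C, D, E, F, G}.
Read 'y': {A, C, D, E, F, G} → {A, B, C, D, E, F, G}.
Read 'y': {A, B, C, D, E, F, G} → {A, B, C, D, E, F, G}.
Read 'x': {A, B, C, D, E, F, G} → {S, A, C, E, F, G}.

{S, A, C, E, F, G}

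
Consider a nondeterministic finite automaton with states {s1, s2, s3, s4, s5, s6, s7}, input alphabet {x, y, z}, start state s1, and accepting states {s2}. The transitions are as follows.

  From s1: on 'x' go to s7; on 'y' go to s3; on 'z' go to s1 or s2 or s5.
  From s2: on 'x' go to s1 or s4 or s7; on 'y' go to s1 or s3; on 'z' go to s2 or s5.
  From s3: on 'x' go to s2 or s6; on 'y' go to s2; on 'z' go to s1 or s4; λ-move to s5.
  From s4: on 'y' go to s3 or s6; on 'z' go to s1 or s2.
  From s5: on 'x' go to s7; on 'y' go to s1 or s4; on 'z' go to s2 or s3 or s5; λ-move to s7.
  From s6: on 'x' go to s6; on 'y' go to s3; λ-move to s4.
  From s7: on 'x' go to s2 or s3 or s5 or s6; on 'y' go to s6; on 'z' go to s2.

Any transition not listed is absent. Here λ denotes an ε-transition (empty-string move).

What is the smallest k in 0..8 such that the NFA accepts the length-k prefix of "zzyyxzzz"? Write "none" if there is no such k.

1

Start in {s1}.
Read 'z': s1→{s1, s2, s5}; union {s1, s2, s5}; ε-closure = {s1, s2, s5, s7}.
None of the earlier sets intersect F, but {s1, s2, s5, s7} does.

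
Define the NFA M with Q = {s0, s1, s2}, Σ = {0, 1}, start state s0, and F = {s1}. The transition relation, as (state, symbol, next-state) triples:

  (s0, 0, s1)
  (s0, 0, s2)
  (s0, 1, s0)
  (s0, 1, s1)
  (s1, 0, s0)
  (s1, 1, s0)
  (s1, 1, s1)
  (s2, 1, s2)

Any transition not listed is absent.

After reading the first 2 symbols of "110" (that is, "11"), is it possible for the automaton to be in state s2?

No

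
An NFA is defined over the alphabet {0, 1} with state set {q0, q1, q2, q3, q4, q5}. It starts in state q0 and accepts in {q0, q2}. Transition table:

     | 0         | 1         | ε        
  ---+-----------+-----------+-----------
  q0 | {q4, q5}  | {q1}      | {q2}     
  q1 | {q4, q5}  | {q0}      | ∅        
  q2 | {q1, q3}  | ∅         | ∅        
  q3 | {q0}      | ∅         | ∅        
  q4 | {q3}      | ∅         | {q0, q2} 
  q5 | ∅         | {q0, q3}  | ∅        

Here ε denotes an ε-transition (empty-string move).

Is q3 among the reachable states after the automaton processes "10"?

No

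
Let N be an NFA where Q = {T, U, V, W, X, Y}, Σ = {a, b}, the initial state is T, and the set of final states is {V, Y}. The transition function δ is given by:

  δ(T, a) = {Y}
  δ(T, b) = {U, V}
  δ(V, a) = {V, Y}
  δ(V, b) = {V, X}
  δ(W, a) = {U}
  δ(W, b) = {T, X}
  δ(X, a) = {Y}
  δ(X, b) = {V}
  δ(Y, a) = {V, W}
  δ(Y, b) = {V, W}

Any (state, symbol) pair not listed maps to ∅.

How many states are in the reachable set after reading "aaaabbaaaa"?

4

Start in {T}.
Read 'a': T→{Y}; now {Y}.
Read 'a': Y→{V, W}; now {V, W}.
Read 'a': V→{V, Y}, W→{U}; now {U, V, Y}.
Read 'a': U→∅, V→{V, Y}, Y→{V, W}; now {V, W, Y}.
Read 'b': V→{V, X}, W→{T, X}, Y→{V, W}; now {T, V, W, X}.
Read 'b': T→{U, V}, V→{V, X}, W→{T, X}, X→{V}; now {T, U, V, X}.
Read 'a': T→{Y}, U→∅, V→{V, Y}, X→{Y}; now {V, Y}.
Read 'a': V→{V, Y}, Y→{V, W}; now {V, W, Y}.
Read 'a': V→{V, Y}, W→{U}, Y→{V, W}; now {U, V, W, Y}.
Read 'a': U→∅, V→{V, Y}, W→{U}, Y→{V, W}; now {U, V, W, Y}.
That set has 4 states.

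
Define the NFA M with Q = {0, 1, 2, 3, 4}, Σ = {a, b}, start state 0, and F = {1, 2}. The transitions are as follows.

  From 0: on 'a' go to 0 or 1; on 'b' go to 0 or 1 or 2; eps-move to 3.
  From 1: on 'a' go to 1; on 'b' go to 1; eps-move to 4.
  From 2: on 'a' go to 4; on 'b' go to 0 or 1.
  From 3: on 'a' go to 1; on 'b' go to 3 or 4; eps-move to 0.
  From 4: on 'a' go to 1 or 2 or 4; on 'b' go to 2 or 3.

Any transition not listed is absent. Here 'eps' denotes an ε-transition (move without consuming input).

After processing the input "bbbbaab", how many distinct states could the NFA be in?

Start: ε-closure({0}) = {0, 3}.
Read 'b': {0, 3} → {0, 1, 2, 3, 4}.
Read 'b': {0, 1, 2, 3, 4} → {0, 1, 2, 3, 4}.
Read 'b': {0, 1, 2, 3, 4} → {0, 1, 2, 3, 4}.
Read 'b': {0, 1, 2, 3, 4} → {0, 1, 2, 3, 4}.
Read 'a': {0, 1, 2, 3, 4} → {0, 1, 2, 3, 4}.
Read 'a': {0, 1, 2, 3, 4} → {0, 1, 2, 3, 4}.
Read 'b': {0, 1, 2, 3, 4} → {0, 1, 2, 3, 4}.
That set has 5 states.

5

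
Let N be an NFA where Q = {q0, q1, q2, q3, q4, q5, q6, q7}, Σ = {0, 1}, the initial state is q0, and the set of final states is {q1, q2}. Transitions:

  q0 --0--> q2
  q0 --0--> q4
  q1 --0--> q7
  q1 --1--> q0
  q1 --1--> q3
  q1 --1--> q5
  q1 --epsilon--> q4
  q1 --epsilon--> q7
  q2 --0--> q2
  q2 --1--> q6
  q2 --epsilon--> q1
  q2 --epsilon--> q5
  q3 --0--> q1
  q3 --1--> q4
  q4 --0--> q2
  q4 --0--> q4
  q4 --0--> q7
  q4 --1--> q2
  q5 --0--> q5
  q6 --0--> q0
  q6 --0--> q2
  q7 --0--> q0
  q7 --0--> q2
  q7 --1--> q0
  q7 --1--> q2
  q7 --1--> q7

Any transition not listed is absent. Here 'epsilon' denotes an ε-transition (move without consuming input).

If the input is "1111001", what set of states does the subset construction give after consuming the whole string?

∅

Start in {q0}.
Read '1': q0→∅; now ∅.
The set is empty and remains empty for the remaining 6 symbols.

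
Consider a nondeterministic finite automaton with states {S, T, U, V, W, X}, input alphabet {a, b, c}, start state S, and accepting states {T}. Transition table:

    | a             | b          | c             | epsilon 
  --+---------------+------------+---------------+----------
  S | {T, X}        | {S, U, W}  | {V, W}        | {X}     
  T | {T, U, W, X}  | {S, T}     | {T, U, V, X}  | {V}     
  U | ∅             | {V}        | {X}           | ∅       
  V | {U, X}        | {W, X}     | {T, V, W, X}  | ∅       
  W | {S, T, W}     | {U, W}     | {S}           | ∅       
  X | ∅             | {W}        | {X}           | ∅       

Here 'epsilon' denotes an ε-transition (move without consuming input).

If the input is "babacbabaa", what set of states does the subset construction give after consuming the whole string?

{S, T, U, V, W, X}

Start: ε-closure({S}) = {S, X}.
Read 'b': {S, X} → {S, U, W, X}.
Read 'a': {S, U, W, X} → {S, T, V, W, X}.
Read 'b': {S, T, V, W, X} → {S, T, U, V, W, X}.
Read 'a': {S, T, U, V, W, X} → {S, T, U, V, W, X}.
Read 'c': {S, T, U, V, W, X} → {S, T, U, V, W, X}.
Read 'b': {S, T, U, V, W, X} → {S, T, U, V, W, X}.
Read 'a': {S, T, U, V, W, X} → {S, T, U, V, W, X}.
Read 'b': {S, T, U, V, W, X} → {S, T, U, V, W, X}.
Read 'a': {S, T, U, V, W, X} → {S, T, U, V, W, X}.
Read 'a': {S, T, U, V, W, X} → {S, T, U, V, W, X}.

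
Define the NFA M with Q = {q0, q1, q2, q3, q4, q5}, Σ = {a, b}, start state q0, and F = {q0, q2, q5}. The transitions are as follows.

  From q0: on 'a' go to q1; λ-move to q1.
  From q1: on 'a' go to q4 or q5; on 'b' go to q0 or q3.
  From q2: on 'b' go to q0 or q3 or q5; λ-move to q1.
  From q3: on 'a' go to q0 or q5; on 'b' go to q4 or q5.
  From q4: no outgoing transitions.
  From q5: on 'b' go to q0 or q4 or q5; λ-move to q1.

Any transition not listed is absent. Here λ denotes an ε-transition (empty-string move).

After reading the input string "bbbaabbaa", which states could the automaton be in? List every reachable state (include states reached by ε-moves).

Start: ε-closure({q0}) = {q0, q1}.
Read 'b': q0→∅, q1→{q0, q3}; union {q0, q3}; ε-closure = {q0, q1, q3}.
Read 'b': q0→∅, q1→{q0, q3}, q3→{q4, q5}; union {q0, q3, q4, q5}; ε-closure = {q0, q1, q3, q4, q5}.
Read 'b': q0→∅, q1→{q0, q3}, q3→{q4, q5}, q4→∅, q5→{q0, q4, q5}; union {q0, q3, q4, q5}; ε-closure = {q0, q1, q3, q4, q5}.
Read 'a': q0→{q1}, q1→{q4, q5}, q3→{q0, q5}, q4→∅, q5→∅; now {q0, q1, q4, q5}.
Read 'a': q0→{q1}, q1→{q4, q5}, q4→∅, q5→∅; now {q1, q4, q5}.
Read 'b': q1→{q0, q3}, q4→∅, q5→{q0, q4, q5}; union {q0, q3, q4, q5}; ε-closure = {q0, q1, q3, q4, q5}.
Read 'b': q0→∅, q1→{q0, q3}, q3→{q4, q5}, q4→∅, q5→{q0, q4, q5}; union {q0, q3, q4, q5}; ε-closure = {q0, q1, q3, q4, q5}.
Read 'a': q0→{q1}, q1→{q4, q5}, q3→{q0, q5}, q4→∅, q5→∅; now {q0, q1, q4, q5}.
Read 'a': q0→{q1}, q1→{q4, q5}, q4→∅, q5→∅; now {q1, q4, q5}.

{q1, q4, q5}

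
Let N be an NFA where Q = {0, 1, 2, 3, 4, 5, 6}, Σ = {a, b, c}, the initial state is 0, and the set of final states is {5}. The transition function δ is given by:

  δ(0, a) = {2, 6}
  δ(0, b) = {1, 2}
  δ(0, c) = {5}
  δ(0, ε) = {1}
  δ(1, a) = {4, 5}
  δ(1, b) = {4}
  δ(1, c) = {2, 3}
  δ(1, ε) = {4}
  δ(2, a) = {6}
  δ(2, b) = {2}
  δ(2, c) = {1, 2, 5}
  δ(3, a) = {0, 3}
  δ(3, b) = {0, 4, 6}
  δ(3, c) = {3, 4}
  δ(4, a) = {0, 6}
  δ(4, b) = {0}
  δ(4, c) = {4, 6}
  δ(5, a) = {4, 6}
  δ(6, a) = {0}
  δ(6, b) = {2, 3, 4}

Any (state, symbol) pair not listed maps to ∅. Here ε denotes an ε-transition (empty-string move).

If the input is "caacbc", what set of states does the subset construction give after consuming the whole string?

{1, 2, 3, 4, 5, 6}

Start: ε-closure({0}) = {0, 1, 4}.
Read 'c': {0, 1, 4} → {2, 3, 4, 5, 6}.
Read 'a': {2, 3, 4, 5, 6} → {0, 1, 3, 4, 6}.
Read 'a': {0, 1, 3, 4, 6} → {0, 1, 2, 3, 4, 5, 6}.
Read 'c': {0, 1, 2, 3, 4, 5, 6} → {1, 2, 3, 4, 5, 6}.
Read 'b': {1, 2, 3, 4, 5, 6} → {0, 1, 2, 3, 4, 6}.
Read 'c': {0, 1, 2, 3, 4, 6} → {1, 2, 3, 4, 5, 6}.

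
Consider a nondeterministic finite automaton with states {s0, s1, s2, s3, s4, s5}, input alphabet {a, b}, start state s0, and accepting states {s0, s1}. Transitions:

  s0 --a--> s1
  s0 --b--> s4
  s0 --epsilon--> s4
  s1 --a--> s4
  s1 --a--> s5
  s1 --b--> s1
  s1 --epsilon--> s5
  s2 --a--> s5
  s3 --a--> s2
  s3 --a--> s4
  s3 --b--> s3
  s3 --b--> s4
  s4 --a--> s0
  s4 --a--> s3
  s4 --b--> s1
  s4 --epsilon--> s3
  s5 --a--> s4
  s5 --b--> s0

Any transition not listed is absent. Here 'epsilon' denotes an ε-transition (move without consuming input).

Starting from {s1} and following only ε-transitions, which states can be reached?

Begin with {s1}.
ε-move s1 → s5; add s5.

{s1, s5}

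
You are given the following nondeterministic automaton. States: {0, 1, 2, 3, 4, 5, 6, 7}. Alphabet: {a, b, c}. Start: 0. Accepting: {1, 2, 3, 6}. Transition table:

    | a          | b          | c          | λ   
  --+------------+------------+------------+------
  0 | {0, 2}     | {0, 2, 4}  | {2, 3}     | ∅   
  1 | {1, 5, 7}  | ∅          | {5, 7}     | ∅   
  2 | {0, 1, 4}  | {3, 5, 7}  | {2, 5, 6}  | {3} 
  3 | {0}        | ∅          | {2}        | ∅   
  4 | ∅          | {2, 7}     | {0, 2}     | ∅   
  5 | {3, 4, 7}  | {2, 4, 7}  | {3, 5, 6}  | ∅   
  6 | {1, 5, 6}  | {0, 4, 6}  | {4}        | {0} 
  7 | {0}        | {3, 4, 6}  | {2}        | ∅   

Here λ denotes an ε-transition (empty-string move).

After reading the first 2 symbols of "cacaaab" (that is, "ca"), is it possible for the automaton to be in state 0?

Start in {0}.
Read 'c': 0→{2, 3}; now {2, 3}.
Read 'a': 2→{0, 1, 4}, 3→{0}; now {0, 1, 4}.
State 0 is in {0, 1, 4}.

Yes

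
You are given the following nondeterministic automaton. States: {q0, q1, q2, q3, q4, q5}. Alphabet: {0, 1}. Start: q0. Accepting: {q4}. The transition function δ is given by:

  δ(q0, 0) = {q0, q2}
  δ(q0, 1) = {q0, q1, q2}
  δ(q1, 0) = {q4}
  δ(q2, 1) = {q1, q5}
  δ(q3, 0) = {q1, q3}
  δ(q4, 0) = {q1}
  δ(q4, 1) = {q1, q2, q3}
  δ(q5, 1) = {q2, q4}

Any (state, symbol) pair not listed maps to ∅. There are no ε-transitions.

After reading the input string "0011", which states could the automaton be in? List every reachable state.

{q0, q1, q2, q4, q5}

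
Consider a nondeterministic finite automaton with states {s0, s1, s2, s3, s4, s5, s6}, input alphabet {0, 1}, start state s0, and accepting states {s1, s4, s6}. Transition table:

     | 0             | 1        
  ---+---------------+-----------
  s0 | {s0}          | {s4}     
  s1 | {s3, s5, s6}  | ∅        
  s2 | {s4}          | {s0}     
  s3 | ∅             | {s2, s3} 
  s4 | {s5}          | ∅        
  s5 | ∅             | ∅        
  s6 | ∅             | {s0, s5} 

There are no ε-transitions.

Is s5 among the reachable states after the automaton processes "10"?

Yes

Start in {s0}.
Read '1': s0→{s4}; now {s4}.
Read '0': s4→{s5}; now {s5}.
State s5 is in {s5}.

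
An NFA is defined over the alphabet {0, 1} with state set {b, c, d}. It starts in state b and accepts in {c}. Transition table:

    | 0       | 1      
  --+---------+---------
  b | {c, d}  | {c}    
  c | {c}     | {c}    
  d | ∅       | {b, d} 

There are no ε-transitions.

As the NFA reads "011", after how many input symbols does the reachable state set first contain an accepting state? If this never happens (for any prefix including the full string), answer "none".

1

Start in {b}.
Read '0': b→{c, d}; now {c, d}.
None of the earlier sets intersect F, but {c, d} does.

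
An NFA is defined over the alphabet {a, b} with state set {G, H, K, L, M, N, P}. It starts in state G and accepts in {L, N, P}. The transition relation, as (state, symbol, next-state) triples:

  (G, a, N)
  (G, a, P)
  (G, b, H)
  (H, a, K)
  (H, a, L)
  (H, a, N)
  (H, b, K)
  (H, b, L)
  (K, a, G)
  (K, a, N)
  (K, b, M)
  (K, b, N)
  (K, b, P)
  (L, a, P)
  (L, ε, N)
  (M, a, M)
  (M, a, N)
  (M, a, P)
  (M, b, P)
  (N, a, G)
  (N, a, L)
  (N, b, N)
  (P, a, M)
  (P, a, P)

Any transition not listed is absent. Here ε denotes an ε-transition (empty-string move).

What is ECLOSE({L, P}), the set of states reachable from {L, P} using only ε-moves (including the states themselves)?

{L, N, P}

Begin with {L, P}.
ε-move L → N; add N.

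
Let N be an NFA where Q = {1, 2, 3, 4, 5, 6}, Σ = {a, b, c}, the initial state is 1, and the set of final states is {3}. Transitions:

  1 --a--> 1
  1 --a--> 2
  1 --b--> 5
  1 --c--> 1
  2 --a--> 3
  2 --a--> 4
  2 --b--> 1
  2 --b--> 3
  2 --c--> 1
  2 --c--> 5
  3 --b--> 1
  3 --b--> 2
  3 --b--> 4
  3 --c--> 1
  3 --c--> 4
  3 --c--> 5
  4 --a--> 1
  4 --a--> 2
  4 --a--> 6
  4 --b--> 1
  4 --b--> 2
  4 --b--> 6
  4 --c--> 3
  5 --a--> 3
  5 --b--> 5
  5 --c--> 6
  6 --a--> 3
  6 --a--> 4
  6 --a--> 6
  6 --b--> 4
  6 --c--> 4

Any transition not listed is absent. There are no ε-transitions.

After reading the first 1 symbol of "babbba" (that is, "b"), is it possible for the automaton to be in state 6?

Start in {1}.
Read 'b': {1} → {5}.
State 6 is not in {5}.

No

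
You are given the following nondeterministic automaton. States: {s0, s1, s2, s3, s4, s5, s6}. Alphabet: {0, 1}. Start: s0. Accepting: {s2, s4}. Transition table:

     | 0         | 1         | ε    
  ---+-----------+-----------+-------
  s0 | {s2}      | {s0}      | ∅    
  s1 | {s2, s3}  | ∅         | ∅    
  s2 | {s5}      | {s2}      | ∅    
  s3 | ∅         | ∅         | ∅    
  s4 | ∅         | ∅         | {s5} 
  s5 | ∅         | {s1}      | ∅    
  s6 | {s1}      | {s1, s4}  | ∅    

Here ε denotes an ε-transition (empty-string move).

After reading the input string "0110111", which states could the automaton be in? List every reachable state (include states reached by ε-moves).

∅

Start in {s0}.
Read '0': {s0} → {s2}.
Read '1': {s2} → {s2}.
Read '1': {s2} → {s2}.
Read '0': {s2} → {s5}.
Read '1': {s5} → {s1}.
Read '1': {s1} → ∅.
The set is empty and remains empty for the remaining 1 symbol.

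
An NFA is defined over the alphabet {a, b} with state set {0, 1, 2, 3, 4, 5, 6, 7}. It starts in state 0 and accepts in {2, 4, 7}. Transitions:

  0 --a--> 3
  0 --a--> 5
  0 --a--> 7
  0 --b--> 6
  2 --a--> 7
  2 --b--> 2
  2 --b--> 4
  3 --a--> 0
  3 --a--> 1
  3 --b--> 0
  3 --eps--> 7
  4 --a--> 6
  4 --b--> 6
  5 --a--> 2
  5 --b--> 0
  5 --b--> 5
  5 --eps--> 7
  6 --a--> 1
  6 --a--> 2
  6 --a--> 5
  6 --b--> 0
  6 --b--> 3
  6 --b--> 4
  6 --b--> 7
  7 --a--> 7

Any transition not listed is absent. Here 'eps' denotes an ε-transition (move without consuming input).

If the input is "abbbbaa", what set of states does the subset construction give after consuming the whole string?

{0, 1, 2, 3, 5, 7}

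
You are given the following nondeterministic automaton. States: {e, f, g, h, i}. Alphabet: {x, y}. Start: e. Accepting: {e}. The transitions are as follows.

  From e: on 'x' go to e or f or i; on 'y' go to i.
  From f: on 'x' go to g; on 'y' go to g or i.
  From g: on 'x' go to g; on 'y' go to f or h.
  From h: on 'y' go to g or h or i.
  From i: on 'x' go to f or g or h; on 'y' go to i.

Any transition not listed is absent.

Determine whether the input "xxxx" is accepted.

Start in {e}.
Read 'x': e→{e, f, i}; now {e, f, i}.
Read 'x': e→{e, f, i}, f→{g}, i→{f, g, h}; now {e, f, g, h, i}.
Read 'x': e→{e, f, i}, f→{g}, g→{g}, h→∅, i→{f, g, h}; now {e, f, g, h, i}.
Read 'x': e→{e, f, i}, f→{g}, g→{g}, h→∅, i→{f, g, h}; now {e, f, g, h, i}.
The final set {e, f, g, h, i} contains the accepting state e.

Yes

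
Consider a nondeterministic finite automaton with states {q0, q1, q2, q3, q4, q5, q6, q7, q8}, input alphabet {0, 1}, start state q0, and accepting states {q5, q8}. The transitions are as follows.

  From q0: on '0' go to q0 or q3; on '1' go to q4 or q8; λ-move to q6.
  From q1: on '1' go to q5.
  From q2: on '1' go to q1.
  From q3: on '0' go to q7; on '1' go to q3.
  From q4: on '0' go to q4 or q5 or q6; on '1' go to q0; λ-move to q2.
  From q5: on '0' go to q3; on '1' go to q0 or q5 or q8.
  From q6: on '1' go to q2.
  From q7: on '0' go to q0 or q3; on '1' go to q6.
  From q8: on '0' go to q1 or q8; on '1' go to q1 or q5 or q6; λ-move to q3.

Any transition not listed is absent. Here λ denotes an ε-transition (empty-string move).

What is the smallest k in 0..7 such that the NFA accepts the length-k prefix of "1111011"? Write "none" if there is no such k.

Start: ε-closure({q0}) = {q0, q6}.
Read '1': {q0, q6} → {q2, q3, q4, q8}.
None of the earlier sets intersect F, but {q2, q3, q4, q8} does.

1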